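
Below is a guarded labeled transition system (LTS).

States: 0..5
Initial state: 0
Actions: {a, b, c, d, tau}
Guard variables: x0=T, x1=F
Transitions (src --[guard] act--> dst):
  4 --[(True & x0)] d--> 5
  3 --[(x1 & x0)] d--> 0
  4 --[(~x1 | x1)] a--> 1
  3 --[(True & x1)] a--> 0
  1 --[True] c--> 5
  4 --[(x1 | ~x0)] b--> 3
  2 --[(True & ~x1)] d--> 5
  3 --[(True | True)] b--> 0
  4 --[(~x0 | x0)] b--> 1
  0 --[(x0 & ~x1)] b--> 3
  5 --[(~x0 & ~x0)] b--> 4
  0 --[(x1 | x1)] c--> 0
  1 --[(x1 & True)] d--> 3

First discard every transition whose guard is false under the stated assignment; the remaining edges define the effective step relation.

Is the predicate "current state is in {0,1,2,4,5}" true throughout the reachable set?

Allowed set {0,1,2,4,5}
Reachable = {0,3}
  0: ✓
  3: ✗ unsafe
counterexample path to 3: b

Answer: INVARIANT VIOLATED at state 3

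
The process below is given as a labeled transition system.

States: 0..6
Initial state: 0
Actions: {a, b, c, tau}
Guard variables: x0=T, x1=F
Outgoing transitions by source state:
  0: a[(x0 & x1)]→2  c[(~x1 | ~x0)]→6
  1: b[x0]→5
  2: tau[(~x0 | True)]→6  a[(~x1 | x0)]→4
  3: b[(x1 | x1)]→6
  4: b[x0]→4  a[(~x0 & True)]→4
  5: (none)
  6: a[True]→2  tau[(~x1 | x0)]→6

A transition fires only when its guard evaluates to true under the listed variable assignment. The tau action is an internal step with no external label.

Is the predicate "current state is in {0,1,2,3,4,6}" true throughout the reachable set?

Safe = {0,1,2,3,4,6}
Reachable = {0,2,4,6}
  0: ok
  2: ok
  4: ok
  6: ok

Answer: INVARIANT HOLDS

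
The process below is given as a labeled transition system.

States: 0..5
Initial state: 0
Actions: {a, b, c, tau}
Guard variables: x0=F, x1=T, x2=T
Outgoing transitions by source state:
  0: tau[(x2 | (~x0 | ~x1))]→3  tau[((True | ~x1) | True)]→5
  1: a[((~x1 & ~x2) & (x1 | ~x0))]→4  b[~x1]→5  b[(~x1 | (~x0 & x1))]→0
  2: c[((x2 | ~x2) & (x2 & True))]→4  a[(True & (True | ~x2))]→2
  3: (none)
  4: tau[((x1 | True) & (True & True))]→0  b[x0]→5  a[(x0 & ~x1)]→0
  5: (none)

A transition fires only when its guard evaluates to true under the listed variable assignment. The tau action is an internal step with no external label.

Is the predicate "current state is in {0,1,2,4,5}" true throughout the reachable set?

Allowed set {0,1,2,4,5}
Reach set: {0,3,5}
  0: ✓
  3: ✗ unsafe
  5: ✓
witness against invariant: tau → 3

Answer: INVARIANT VIOLATED at state 3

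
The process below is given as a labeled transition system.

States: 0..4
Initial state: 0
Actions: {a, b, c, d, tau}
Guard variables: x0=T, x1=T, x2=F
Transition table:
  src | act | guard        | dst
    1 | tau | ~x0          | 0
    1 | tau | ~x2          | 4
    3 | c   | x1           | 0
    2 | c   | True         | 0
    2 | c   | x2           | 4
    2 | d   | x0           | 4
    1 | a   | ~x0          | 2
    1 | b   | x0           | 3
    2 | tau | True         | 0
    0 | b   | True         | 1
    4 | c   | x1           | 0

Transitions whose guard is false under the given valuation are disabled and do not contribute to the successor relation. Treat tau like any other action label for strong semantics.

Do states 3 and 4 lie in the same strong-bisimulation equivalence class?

Compute ~ classes (split until stable):
  π0 = {{0,1,2,3,4}}
  π1 = {{0},{1},{2},{3,4}}
stable after 2 split(s): 4 block(s)
3∈{3,4}, 4∈{3,4}

Answer: BISIMILAR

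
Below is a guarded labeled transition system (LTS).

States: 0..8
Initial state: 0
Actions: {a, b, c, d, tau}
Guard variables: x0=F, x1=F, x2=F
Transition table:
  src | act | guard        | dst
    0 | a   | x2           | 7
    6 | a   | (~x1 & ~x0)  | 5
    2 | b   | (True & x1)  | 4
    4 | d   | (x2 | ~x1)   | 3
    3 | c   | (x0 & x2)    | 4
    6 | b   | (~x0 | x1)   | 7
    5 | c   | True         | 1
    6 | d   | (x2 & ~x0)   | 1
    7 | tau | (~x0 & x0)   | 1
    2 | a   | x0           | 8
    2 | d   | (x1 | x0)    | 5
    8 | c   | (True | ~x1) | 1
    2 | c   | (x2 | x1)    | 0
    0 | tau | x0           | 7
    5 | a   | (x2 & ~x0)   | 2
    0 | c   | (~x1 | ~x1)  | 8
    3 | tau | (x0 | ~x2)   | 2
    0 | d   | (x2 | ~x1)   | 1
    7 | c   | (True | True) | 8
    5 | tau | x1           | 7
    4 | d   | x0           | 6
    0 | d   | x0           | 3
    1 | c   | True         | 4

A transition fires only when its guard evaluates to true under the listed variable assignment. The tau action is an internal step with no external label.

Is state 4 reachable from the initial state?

Answer: REACHABLE

Trace:
After dropping false guards: 10 live edges.
L0 = {0}
L1 = {1,8}  now seen {0,1,8}
L2 = {4}  now seen {0,1,4,8}
L3 = {3}  now seen {0,1,3,4,8}
L4 = {2}  now seen {0,1,2,3,4,8}
Reachable = {0,1,2,3,4,8}
Path to 4: d·c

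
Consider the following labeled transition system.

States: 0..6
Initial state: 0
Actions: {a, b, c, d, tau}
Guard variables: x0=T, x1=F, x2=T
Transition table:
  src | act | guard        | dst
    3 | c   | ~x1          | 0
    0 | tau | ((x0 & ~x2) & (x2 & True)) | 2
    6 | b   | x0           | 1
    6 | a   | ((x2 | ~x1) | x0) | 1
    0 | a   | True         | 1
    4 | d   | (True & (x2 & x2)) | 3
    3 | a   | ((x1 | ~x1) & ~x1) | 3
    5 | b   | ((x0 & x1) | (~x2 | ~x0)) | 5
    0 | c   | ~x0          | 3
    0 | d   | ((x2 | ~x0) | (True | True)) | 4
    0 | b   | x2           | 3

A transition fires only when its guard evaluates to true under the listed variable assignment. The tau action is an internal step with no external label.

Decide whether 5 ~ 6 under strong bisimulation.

Bisimulation quotient by refinement:
  π0 = {{0,1,2,3,4,5,6}}
  π1 = {{0},{1,2,5},{3},{4},{6}}
Fixed point at round 2; 5 class(es).
class of 5: {1,2,5}; class of 6: {6}

Answer: NOT BISIMILAR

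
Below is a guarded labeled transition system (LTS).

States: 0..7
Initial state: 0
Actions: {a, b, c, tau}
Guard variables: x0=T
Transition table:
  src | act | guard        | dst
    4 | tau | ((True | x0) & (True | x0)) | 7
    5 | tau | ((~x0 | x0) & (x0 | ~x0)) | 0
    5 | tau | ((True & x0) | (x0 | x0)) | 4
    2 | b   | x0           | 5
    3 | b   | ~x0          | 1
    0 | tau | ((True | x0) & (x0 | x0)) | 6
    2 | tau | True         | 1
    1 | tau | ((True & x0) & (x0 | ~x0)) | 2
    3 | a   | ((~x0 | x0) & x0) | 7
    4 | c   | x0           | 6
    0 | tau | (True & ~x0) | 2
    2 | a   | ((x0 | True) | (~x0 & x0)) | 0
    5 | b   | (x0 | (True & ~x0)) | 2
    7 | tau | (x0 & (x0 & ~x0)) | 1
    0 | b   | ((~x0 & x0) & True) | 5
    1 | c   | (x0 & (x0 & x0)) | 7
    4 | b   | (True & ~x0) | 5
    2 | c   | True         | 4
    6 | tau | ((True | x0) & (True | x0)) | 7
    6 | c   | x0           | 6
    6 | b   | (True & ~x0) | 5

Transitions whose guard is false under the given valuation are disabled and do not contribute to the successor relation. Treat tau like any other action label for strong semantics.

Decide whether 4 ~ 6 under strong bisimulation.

Answer: BISIMILAR

Trace:
Compute ~ classes (split until stable):
  round 0: {{0,1,2,3,4,5,6,7}}
  round 1: {{0},{1,4,6},{2},{3},{5},{7}}
  round 2: {{0},{1},{2},{3},{4,6},{5},{7}}
7 equivalence class(es) (converged in 3)
class of 4: {4,6}; class of 6: {4,6}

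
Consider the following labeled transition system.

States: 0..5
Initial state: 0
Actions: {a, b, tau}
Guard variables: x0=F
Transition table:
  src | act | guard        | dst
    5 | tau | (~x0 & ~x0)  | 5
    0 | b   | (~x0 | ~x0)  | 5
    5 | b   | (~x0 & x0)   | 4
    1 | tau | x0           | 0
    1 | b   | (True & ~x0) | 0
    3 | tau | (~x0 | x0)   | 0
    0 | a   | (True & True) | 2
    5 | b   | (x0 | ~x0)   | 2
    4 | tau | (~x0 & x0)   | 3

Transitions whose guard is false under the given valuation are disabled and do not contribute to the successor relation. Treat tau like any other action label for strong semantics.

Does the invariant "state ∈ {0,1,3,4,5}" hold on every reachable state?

Inv-set: {0,1,3,4,5}
Reach set: {0,2,5}
  0: ok
  2: ✗ unsafe
  5: ok
witness against invariant: a → 2

Answer: INVARIANT VIOLATED at state 2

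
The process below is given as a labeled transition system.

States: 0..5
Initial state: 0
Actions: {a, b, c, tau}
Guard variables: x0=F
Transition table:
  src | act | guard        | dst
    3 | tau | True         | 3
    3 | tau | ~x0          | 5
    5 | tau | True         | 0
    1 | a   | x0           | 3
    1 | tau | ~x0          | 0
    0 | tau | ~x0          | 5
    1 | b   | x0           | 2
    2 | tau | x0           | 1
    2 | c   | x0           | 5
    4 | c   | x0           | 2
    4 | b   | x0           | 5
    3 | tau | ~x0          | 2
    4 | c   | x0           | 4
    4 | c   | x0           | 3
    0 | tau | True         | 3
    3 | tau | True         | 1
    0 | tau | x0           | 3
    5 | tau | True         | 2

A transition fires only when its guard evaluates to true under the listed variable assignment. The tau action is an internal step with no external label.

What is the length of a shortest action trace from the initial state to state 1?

BFS to 1:
  Layer 0: {0}
  Layer 1: {3,5}
  Layer 2: {1,2}
1 enters at depth 2; path tau·tau

Answer: 2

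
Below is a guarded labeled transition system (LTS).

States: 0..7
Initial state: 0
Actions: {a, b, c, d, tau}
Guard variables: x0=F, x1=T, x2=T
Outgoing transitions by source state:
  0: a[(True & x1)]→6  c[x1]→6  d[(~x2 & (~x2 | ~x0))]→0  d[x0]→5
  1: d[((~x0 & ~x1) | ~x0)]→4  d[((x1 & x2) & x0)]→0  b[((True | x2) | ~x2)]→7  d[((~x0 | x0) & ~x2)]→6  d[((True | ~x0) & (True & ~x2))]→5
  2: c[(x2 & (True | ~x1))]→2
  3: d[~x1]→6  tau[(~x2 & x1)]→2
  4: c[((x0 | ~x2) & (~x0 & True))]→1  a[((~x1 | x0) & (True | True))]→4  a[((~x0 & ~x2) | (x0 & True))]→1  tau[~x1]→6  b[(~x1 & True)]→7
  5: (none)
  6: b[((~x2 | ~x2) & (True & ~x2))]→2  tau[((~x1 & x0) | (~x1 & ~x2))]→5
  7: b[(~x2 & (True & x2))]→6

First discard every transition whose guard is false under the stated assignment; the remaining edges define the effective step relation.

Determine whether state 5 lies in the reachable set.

After dropping false guards: 5 live edges.
depth 0: {0}
depth 1: {6}  cumulative {0,6}
R = {0,6}

Answer: UNREACHABLE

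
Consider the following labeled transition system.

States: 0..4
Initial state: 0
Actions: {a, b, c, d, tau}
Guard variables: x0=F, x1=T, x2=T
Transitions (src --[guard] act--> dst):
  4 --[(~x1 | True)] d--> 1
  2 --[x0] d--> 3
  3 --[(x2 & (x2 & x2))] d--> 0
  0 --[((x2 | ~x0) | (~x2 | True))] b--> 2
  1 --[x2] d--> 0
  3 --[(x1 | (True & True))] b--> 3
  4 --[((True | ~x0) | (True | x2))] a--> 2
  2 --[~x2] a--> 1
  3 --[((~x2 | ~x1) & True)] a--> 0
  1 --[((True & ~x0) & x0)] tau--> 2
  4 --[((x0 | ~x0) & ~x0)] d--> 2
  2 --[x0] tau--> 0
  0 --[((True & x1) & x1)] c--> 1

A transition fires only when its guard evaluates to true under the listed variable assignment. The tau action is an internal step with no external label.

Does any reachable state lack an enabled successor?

Answer: DEADLOCK at state 2

Analysis:
Reach set: {0,1,2}
  0: b→2  c→1  [deg 2]
  1: d→0  [deg 1]
  2: ∅  [no exit]
trace reaching 2: b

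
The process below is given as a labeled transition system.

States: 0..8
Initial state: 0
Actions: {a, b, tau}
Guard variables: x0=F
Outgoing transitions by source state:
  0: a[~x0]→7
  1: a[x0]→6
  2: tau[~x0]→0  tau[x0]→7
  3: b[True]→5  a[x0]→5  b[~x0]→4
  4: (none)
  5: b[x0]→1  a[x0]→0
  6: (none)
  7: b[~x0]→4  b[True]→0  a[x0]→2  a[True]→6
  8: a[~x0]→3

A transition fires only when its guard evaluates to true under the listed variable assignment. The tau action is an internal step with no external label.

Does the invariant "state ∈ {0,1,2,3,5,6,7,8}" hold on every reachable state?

Answer: INVARIANT VIOLATED at state 4

Analysis:
Allowed set {0,1,2,3,5,6,7,8}
Reach set: {0,4,6,7}
  0: safe
  4: outside
  6: safe
  7: safe
witness against invariant: a·b → 4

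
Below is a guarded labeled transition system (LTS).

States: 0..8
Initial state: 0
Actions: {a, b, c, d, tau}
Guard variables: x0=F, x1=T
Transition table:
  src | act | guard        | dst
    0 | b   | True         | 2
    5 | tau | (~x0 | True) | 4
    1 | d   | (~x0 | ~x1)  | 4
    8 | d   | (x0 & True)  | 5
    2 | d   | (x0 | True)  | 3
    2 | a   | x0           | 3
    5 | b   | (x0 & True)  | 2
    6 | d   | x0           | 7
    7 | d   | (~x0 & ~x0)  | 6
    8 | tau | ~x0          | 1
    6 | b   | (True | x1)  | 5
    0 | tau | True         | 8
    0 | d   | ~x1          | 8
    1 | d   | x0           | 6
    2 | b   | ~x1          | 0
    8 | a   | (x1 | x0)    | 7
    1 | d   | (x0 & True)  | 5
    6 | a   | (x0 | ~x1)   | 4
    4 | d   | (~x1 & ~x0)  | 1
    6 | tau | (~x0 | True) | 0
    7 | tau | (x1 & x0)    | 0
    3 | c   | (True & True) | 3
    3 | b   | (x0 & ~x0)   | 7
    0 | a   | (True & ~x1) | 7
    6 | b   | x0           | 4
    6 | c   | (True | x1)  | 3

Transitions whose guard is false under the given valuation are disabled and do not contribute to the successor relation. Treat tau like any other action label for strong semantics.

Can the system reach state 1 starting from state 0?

12 transition(s) survive guard evaluation.
depth 0: {0}
depth 1: {2,8}  cumulative {0,2,8}
depth 2: {1,3,7}  cumulative {0,1,2,3,7,8}
depth 3: {4,6}  cumulative {0,1,2,3,4,6,7,8}
depth 4: {5}  cumulative {0,1,2,3,4,5,6,7,8}
Reachable = {0,1,2,3,4,5,6,7,8}
trace reaching 1: tau·tau

Answer: REACHABLE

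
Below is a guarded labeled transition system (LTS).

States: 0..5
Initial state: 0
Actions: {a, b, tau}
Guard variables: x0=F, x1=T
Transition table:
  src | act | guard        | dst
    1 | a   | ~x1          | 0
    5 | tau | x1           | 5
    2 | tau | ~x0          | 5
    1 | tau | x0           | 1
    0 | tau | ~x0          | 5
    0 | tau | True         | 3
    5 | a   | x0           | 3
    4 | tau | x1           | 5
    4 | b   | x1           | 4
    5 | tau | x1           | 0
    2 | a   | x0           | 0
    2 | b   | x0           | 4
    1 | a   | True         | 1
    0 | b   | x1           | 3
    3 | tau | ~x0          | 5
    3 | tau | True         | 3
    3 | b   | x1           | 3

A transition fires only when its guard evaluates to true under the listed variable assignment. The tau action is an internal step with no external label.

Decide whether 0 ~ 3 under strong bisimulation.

Answer: BISIMILAR

Analysis:
Compute ~ classes (split until stable):
  π0 = {{0,1,2,3,4,5}}
  π1 = {{0,3,4},{1},{2,5}}
  π2 = {{0,3},{1},{2},{4},{5}}
5 equivalence class(es) (converged in 3)
[0]={0,3}  [3]={0,3}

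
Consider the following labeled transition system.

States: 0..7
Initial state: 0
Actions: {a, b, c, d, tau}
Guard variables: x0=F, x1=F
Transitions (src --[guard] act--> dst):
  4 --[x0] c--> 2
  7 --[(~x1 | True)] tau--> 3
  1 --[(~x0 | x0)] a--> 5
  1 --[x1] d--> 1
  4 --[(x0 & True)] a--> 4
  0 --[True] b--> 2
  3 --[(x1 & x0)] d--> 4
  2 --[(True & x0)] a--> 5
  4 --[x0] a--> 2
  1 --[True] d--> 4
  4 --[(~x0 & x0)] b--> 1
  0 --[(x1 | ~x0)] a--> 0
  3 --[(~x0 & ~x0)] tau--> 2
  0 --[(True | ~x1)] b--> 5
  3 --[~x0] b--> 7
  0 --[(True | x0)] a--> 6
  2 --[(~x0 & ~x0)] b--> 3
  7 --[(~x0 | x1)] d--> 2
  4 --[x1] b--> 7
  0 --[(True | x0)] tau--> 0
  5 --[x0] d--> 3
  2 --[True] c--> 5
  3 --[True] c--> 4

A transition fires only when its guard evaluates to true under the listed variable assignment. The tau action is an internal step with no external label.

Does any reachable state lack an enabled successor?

Reach set: {0,2,3,4,5,6,7}
  0: a→0  a→6  b→2  b→5  tau→0  [5 exit(s)]
  2: b→3  c→5  [2 exit(s)]
  3: b→7  c→4  tau→2  [3 exit(s)]
  4: ∅  [no exit]
  5: ∅  [no exit]
  6: ∅  [no exit]
  7: d→2  tau→3  [2 exit(s)]
trace reaching 4: b·b·c

Answer: DEADLOCK at state 4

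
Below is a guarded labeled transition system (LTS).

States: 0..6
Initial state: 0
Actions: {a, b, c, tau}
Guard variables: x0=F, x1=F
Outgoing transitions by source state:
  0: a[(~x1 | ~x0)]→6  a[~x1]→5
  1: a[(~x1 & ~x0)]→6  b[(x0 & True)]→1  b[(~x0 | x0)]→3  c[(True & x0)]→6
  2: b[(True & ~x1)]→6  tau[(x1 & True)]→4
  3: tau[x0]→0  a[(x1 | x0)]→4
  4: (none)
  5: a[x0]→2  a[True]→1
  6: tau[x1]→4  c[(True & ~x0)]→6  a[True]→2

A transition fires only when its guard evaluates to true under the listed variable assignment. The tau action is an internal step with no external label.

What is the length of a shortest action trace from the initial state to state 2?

Answer: 2

Analysis:
Breadth-first toward 2:
  Layer 0: {0}
  Layer 1: {5,6}
  Layer 2: {1,2}
2 enters at depth 2; path a·a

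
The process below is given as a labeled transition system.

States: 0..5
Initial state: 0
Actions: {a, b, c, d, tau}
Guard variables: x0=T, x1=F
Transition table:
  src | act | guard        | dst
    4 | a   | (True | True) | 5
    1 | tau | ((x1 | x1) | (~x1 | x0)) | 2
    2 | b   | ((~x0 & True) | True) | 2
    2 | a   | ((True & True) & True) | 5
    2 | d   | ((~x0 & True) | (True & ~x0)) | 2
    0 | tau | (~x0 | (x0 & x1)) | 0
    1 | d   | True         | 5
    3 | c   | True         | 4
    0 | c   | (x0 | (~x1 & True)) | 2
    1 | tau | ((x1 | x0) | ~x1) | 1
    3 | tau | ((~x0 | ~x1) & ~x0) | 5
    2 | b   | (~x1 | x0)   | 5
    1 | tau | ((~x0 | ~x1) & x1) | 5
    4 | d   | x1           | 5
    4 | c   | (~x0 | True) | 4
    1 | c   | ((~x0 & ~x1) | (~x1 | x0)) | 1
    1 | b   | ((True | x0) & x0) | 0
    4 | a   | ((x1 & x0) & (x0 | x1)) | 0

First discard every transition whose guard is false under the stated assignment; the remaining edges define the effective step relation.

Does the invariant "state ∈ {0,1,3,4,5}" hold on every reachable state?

Safe = {0,1,3,4,5}
Reach set: {0,2,5}
  0: ✓
  2: outside
  5: ✓
witness against invariant: c → 2

Answer: INVARIANT VIOLATED at state 2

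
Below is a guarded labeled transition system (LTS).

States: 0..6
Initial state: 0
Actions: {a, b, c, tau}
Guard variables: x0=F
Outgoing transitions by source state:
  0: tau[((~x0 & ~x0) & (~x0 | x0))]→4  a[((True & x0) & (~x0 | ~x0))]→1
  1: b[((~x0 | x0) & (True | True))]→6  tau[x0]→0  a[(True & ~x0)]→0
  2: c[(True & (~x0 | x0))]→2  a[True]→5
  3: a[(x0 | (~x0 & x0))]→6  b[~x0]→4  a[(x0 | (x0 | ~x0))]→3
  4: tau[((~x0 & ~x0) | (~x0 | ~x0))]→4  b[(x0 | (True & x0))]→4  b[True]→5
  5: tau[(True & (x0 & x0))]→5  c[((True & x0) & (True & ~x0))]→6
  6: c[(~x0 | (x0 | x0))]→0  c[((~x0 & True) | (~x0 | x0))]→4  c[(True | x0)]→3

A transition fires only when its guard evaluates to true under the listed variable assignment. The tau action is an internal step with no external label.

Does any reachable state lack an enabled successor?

Answer: DEADLOCK at state 5

Working:
R = {0,4,5}
  0: tau→4  [deg 1]
  4: b→5  tau→4  [deg 2]
  5: ∅  [no exit]
trace reaching 5: tau·b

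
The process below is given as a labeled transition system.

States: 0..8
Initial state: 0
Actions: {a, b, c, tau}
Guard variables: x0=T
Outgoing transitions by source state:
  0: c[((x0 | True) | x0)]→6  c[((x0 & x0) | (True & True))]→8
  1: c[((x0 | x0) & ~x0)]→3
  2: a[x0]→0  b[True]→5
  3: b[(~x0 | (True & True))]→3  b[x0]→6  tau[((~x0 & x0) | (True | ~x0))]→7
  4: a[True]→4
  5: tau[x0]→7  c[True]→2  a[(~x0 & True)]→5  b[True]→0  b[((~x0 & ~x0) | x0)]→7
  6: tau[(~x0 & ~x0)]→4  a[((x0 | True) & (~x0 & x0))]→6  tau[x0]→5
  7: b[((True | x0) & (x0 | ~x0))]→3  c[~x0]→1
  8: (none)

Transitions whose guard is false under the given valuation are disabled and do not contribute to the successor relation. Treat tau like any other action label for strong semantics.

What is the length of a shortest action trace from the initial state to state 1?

Answer: UNREACHABLE

Working:
Layered search for 1:
  Layer 0: {0}
  Layer 1: {6,8}
  Layer 2: {5}
  Layer 3: {2,7}
  Layer 4: {3}
1 never appears.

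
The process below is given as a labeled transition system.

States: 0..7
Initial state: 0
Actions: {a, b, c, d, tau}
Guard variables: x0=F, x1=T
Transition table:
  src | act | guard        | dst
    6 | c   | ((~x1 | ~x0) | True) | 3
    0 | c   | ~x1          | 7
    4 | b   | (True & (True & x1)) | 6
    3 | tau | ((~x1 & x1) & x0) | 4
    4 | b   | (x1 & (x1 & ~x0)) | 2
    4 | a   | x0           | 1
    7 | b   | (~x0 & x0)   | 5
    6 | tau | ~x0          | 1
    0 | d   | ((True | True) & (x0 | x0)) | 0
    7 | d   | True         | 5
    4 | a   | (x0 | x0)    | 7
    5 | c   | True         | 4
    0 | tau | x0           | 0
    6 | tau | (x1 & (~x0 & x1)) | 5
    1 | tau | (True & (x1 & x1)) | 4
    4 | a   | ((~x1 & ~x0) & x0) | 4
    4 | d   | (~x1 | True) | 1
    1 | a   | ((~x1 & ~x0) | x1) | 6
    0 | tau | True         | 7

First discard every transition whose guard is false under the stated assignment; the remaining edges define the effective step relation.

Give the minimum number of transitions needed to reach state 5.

BFS to 5:
  depth 0: {0}
  depth 1: {7}
  depth 2: {5}
depth(5)=2, e.g. tau·d

Answer: 2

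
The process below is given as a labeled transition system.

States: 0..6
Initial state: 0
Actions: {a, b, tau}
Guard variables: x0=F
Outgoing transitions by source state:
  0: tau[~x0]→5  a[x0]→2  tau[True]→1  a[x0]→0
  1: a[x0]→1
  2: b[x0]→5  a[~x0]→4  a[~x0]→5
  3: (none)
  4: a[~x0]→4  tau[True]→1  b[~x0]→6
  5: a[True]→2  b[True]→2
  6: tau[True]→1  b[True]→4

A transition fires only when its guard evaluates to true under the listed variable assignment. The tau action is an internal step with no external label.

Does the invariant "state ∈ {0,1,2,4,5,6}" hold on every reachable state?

Safe = {0,1,2,4,5,6}
Reachable = {0,1,2,4,5,6}
  0: ok
  1: ok
  2: ok
  4: ok
  5: ok
  6: ok

Answer: INVARIANT HOLDS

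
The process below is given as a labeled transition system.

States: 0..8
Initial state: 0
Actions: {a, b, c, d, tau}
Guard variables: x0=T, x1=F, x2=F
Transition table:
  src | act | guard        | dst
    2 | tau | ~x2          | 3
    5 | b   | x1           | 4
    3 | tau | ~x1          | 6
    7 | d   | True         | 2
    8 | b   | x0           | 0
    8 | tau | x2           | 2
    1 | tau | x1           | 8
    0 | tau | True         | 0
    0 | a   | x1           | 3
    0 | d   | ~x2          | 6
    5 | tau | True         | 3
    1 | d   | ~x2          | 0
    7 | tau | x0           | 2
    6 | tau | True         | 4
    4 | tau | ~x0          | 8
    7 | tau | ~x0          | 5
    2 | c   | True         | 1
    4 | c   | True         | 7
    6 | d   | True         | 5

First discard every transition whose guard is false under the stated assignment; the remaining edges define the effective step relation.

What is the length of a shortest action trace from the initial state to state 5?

Layered search for 5:
  depth 0: {0}
  depth 1: {6}
  depth 2: {4,5}
first hit 5 at d=2 via d·d

Answer: 2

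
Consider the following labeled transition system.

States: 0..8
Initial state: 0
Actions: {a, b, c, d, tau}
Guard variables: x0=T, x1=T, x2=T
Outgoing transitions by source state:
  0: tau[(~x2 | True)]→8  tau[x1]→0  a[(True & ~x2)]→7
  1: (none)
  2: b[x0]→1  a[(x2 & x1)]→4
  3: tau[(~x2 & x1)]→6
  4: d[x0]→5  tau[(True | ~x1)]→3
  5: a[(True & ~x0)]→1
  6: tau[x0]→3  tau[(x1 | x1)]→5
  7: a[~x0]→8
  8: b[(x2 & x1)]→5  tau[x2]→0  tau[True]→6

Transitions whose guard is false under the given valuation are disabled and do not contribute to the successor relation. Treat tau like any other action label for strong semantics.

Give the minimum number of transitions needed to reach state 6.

Answer: 2

Working:
Breadth-first toward 6:
  L0 = {0}
  L1 = {8}
  L2 = {5,6}
first hit 6 at d=2 via tau·tau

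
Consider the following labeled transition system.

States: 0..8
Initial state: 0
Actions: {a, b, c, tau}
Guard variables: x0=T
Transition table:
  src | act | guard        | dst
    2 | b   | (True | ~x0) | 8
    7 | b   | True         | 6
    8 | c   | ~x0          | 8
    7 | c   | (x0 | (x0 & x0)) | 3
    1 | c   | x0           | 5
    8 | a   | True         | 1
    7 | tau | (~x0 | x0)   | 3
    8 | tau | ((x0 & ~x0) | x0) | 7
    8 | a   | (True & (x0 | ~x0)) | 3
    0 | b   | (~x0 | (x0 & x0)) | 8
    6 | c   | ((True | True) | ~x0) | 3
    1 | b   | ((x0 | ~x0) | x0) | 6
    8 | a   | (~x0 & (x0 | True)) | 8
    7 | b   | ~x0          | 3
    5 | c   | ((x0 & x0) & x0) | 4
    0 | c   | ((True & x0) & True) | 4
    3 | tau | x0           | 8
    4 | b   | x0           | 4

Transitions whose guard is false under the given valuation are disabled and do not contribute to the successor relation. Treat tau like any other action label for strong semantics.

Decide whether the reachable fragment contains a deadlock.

Answer: DEADLOCK-FREE

Analysis:
Reachable = {0,1,3,4,5,6,7,8}
  0: b→8  c→4  [2 exit(s)]
  1: b→6  c→5  [2 exit(s)]
  3: tau→8  [1 exit(s)]
  4: b→4  [1 exit(s)]
  5: c→4  [1 exit(s)]
  6: c→3  [1 exit(s)]
  7: b→6  c→3  tau→3  [3 exit(s)]
  8: a→1  a→3  tau→7  [3 exit(s)]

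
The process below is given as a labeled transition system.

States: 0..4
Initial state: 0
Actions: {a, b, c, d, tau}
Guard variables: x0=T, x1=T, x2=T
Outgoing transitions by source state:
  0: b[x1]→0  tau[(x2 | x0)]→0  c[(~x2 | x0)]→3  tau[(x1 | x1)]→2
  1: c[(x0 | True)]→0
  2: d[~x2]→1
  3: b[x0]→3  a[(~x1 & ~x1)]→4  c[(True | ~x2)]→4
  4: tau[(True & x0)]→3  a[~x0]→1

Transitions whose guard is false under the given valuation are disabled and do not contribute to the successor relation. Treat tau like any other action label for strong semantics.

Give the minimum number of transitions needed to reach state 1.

Layered search for 1:
  Layer 0: {0}
  Layer 1: {2,3}
  Layer 2: {4}
1 never appears.

Answer: UNREACHABLE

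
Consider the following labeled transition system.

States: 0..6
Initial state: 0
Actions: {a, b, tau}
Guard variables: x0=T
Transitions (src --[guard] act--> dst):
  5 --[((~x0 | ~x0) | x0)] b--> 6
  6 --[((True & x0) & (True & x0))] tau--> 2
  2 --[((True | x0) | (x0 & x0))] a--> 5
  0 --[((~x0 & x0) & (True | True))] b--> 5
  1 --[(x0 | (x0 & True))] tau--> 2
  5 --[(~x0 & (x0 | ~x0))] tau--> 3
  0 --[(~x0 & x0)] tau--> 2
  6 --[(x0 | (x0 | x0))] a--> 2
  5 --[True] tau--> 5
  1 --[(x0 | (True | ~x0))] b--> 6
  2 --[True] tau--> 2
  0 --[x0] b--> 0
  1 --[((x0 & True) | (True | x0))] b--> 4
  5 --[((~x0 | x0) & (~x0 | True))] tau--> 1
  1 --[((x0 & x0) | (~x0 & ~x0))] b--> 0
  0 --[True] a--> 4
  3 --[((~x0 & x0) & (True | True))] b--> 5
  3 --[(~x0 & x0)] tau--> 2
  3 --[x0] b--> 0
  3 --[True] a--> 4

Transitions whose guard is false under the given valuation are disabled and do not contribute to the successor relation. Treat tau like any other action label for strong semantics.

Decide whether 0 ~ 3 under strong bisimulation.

Answer: BISIMILAR

Trace:
Compute ~ classes (split until stable):
  P[0] = {{0,1,2,3,4,5,6}}
  P[1] = {{0,3},{1,5},{2,6},{4}}
  P[2] = {{0,3},{1},{2},{4},{5},{6}}
stable after 3 split(s): 6 block(s)
[0]={0,3}  [3]={0,3}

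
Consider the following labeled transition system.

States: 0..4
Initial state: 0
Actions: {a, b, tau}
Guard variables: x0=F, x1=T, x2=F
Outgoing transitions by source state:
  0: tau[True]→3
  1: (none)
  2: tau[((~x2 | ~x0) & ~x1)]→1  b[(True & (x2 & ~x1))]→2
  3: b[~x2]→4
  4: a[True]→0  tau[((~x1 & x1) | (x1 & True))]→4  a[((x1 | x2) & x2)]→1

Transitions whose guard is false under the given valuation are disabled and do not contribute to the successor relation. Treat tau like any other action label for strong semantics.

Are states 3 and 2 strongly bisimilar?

Compute ~ classes (split until stable):
  π0 = {{0,1,2,3,4}}
  π1 = {{0},{1,2},{3},{4}}
4 equivalence class(es) (converged in 2)
class of 3: {3}; class of 2: {1,2}

Answer: NOT BISIMILAR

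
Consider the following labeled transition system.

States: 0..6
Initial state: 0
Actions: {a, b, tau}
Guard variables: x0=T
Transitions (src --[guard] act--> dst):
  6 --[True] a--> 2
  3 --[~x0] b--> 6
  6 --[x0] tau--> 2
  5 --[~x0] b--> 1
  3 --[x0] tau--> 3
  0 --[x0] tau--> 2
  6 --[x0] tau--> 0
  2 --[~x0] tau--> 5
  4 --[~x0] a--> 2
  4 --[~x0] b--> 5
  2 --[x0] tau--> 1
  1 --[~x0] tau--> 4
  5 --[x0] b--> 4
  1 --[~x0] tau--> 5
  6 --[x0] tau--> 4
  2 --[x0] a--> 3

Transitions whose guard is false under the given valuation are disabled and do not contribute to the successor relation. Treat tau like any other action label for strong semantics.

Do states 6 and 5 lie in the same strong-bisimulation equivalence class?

Refine partition for ~:
  round 0: {{0,1,2,3,4,5,6}}
  round 1: {{0,3},{1,4},{2,6},{5}}
  round 2: {{0},{1,4},{2},{3},{5},{6}}
stable after 3 split(s): 6 block(s)
6∈{6}, 5∈{5}

Answer: NOT BISIMILAR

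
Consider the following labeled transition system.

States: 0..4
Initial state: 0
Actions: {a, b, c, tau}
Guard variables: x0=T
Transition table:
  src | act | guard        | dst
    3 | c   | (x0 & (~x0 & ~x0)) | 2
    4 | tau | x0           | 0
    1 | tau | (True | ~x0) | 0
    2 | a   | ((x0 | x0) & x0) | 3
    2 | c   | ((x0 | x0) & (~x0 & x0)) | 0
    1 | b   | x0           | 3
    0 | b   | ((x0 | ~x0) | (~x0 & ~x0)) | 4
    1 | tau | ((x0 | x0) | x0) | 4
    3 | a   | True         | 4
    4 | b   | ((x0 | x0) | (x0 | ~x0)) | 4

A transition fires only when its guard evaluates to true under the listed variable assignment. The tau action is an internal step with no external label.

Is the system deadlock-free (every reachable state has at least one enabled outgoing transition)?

R = {0,4}
  0: b→4  [1 exit(s)]
  4: b→4  tau→0  [2 exit(s)]

Answer: DEADLOCK-FREE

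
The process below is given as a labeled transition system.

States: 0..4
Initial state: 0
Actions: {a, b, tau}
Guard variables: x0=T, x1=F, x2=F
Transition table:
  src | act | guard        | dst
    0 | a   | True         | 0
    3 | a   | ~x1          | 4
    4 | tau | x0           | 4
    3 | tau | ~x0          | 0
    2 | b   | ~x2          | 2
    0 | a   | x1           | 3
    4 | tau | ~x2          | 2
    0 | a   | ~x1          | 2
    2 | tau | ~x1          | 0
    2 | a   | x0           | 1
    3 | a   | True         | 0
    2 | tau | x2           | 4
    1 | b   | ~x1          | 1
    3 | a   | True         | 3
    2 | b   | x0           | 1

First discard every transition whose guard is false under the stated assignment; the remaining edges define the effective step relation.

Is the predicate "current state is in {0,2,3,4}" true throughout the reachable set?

Inv-set: {0,2,3,4}
Reach set: {0,1,2}
  0: ok
  1: ✗ unsafe
  2: ok
witness against invariant: a·b → 1

Answer: INVARIANT VIOLATED at state 1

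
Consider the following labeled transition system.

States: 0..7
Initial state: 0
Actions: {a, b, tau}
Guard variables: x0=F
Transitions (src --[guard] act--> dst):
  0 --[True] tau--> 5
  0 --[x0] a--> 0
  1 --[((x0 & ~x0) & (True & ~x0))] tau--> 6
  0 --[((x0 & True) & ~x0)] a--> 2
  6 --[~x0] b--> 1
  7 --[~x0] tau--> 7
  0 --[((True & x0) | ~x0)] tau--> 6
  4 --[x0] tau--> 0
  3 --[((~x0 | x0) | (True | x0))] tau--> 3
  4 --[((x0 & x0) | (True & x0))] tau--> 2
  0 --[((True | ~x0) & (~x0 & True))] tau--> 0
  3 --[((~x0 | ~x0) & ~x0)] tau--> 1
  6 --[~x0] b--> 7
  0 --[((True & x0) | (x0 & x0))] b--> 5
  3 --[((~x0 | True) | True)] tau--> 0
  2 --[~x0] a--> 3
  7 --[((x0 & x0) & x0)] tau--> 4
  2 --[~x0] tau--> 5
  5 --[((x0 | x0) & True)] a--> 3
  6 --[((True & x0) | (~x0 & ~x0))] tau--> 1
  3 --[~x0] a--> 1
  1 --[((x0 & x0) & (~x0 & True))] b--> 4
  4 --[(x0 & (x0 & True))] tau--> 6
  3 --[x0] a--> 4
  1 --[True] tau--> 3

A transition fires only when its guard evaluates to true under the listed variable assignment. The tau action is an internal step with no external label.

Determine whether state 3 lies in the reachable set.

Answer: REACHABLE

Trace:
Guard filter leaves 14 enabled edge(s).
L0 = {0}
L1 = {5,6}  now seen {0,5,6}
L2 = {1,7}  now seen {0,1,5,6,7}
L3 = {3}  now seen {0,1,3,5,6,7}
Reachable = {0,1,3,5,6,7}
trace reaching 3: tau·b·tau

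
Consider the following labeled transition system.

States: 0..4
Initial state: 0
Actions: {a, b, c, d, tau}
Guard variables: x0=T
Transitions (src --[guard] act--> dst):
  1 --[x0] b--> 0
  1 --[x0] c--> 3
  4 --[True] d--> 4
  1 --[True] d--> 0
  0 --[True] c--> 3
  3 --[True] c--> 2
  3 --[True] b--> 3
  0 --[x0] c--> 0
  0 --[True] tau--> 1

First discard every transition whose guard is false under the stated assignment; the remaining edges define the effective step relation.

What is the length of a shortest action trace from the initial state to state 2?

Answer: 2

Analysis:
Layered search for 2:
  L0 = {0}
  L1 = {1,3}
  L2 = {2}
2 enters at depth 2; path c·c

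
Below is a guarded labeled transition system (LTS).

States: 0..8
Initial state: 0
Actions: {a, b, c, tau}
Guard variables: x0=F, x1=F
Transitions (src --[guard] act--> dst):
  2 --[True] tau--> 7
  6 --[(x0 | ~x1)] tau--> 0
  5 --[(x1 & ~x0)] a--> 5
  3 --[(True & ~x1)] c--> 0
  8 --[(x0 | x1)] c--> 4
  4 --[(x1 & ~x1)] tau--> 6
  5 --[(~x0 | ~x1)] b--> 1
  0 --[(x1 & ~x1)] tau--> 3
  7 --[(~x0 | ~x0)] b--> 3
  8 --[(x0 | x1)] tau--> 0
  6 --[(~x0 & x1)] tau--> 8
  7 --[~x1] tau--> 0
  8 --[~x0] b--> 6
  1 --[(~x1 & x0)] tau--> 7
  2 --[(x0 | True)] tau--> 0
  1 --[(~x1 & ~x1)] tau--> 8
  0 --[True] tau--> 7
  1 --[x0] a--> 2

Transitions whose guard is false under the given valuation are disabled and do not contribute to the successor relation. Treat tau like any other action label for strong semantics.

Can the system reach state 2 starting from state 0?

Answer: UNREACHABLE

Working:
After dropping false guards: 10 live edges.
depth 0: {0}
depth 1: {7}  total {0,7}
depth 2: {3}  total {0,3,7}
R = {0,3,7}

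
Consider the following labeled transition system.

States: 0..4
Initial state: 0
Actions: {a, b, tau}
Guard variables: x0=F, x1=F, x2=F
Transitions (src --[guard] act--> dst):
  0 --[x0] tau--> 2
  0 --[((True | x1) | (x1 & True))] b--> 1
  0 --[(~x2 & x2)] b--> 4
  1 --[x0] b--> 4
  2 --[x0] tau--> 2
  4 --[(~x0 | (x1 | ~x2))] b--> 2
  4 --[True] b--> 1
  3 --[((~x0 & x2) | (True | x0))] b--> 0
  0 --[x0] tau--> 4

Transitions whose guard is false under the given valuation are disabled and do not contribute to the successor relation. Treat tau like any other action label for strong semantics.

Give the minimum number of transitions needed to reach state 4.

Layered search for 4:
  Layer 0: {0}
  Layer 1: {1}
4 never appears.

Answer: UNREACHABLE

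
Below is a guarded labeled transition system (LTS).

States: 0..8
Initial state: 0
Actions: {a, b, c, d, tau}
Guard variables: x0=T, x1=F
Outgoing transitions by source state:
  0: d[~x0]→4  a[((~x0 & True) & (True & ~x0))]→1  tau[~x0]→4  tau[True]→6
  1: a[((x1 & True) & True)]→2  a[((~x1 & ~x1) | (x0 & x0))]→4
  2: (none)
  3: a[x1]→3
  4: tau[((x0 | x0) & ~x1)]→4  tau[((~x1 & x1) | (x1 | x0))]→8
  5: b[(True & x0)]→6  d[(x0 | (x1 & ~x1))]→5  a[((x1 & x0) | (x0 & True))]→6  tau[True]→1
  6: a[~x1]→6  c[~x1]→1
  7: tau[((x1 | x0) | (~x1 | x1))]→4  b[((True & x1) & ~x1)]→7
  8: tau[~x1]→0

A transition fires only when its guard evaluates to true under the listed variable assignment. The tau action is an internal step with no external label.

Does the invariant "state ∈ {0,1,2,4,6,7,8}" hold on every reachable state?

Answer: INVARIANT HOLDS

Working:
Allowed set {0,1,2,4,6,7,8}
Reachable = {0,1,4,6,8}
  0: ok
  1: ok
  4: ok
  6: ok
  8: ok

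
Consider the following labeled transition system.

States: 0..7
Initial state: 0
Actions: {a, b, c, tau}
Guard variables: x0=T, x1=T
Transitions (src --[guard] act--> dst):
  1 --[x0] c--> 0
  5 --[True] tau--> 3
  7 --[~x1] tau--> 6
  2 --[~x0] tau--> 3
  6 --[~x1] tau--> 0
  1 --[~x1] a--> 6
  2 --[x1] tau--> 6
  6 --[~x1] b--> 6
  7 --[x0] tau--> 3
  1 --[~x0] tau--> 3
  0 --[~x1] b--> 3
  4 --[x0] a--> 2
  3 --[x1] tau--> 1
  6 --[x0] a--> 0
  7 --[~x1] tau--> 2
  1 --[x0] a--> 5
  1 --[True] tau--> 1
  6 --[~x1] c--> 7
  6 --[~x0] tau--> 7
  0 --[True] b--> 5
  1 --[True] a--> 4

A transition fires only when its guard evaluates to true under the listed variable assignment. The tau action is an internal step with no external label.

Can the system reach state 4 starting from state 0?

Answer: REACHABLE

Working:
Guard filter leaves 11 enabled edge(s).
Layer 0: {0}
Layer 1: {5}  total {0,5}
Layer 2: {3}  total {0,3,5}
Layer 3: {1}  total {0,1,3,5}
Layer 4: {4}  total {0,1,3,4,5}
Layer 5: {2}  total {0,1,2,3,4,5}
Layer 6: {6}  total {0,1,2,3,4,5,6}
R = {0,1,2,3,4,5,6}
Path to 4: b·tau·tau·a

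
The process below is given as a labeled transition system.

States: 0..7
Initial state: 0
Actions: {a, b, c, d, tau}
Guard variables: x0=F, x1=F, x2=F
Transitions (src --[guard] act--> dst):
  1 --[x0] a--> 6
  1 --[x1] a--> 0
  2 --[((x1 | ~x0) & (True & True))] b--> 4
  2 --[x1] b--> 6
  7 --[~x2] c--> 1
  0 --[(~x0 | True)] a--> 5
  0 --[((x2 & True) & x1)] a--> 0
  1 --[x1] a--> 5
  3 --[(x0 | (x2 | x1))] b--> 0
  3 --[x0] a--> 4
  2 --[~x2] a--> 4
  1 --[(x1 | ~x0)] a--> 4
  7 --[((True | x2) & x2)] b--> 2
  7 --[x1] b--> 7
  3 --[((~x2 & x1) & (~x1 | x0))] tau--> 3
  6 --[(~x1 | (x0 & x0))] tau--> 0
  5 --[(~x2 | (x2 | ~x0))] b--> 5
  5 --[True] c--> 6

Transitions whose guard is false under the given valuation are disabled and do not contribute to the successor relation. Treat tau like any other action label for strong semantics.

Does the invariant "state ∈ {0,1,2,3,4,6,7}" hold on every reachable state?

Answer: INVARIANT VIOLATED at state 5

Trace:
Safe = {0,1,2,3,4,6,7}
Reachable = {0,5,6}
  0: ok
  5: VIOLATES
  6: ok
reach 5 via a — violates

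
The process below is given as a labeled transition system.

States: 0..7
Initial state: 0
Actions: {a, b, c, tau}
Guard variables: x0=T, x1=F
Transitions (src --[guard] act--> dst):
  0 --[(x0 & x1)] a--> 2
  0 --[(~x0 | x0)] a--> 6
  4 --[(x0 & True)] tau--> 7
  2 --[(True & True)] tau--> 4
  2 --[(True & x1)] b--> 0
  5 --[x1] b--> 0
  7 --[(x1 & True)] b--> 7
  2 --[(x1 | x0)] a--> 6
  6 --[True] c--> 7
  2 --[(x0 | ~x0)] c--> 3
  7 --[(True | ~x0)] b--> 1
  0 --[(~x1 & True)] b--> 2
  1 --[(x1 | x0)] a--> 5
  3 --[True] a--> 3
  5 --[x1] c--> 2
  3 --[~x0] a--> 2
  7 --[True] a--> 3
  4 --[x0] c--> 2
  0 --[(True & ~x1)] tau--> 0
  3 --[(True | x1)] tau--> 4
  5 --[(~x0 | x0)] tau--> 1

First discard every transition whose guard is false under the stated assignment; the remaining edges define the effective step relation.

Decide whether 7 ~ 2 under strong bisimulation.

Bisimulation quotient by refinement:
  P[0] = {{0,1,2,3,4,5,6,7}}
  P[1] = {{0},{1},{2},{3},{4},{5},{6},{7}}
stable after 2 split(s): 8 block(s)
[7]={7}  [2]={2}

Answer: NOT BISIMILAR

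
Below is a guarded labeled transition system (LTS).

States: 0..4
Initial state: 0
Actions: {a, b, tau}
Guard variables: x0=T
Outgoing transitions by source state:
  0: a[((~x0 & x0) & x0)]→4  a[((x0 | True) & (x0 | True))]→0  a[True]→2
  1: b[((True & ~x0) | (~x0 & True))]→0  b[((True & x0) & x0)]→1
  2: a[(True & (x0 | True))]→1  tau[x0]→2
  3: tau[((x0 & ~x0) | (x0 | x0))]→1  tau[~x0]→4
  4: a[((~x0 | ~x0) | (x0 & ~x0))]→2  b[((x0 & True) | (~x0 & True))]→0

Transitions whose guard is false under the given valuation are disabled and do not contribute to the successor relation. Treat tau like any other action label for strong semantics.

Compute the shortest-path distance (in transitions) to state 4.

Answer: UNREACHABLE

Analysis:
BFS to 4:
  depth 0: {0}
  depth 1: {2}
  depth 2: {1}
4 never appears.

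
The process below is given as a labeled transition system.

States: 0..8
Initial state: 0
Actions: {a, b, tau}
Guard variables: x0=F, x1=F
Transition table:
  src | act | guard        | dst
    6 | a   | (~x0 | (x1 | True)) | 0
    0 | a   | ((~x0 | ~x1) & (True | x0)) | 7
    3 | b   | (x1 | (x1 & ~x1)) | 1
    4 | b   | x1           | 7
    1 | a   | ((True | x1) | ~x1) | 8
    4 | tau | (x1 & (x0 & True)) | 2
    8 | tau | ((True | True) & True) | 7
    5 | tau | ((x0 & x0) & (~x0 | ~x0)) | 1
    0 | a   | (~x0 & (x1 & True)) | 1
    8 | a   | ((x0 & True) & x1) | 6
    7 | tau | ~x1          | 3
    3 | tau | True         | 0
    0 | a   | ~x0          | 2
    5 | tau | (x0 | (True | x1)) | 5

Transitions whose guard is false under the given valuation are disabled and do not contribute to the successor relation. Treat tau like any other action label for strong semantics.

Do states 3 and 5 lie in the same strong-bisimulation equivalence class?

Compute ~ classes (split until stable):
  π0 = {{0,1,2,3,4,5,6,7,8}}
  π1 = {{0,1,6},{2,4},{3,5,7,8}}
  π2 = {{0},{1},{2,4},{3},{5,7,8},{6}}
  π3 = {{0},{1},{2,4},{3},{5,8},{6},{7}}
  π4 = {{0},{1},{2,4},{3},{5},{6},{7},{8}}
Fixed point at round 5; 8 class(es).
class of 3: {3}; class of 5: {5}

Answer: NOT BISIMILAR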